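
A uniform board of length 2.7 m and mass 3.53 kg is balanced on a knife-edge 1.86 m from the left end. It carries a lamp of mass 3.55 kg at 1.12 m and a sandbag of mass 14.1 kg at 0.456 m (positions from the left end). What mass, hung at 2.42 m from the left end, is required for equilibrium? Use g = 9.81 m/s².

Sum moments about the knife-edge (at 1.86 m from the left end) (the support reaction has zero arm there).
Beam weight: 3.53 × 9.81 = 34.63 N down at 1.35 m → arm 0.51 m, τ = 34.63 × 0.51 = 17.66 N·m counterclockwise.
Lamp: 3.55 × 9.81 = 34.83 N down at 1.12 m → arm 0.74 m, τ = 34.83 × 0.74 = 25.77 N·m counterclockwise.
Sandbag: 14.1 × 9.81 = 138.3 N down at 0.456 m → arm 1.404 m, τ = 138.3 × 1.404 = 194.2 N·m counterclockwise.
Net moment of known loads = 237.6 N·m counterclockwise.
An unknown mass m at 2.42 m has arm 0.56 m; its moment is m·g·0.56 clockwise.
Στ = 0 ⇒ m × 9.81 × 0.56 = 237.6 ⇒ m = 237.6 / (9.81 × 0.56) = 43.3 kg.

m ≈ 43.3 kg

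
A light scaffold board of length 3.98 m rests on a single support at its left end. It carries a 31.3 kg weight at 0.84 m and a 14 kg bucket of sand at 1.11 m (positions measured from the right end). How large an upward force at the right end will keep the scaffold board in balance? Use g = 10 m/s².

Taking torques about the left end:
Weight: 31.3 × 10 = 313 N down at 0.84 m → arm 3.14 m, τ = 313 × 3.14 = 982.8 N·m clockwise.
Bucket of sand: 14 × 10 = 140 N down at 1.11 m → arm 2.87 m, τ = 140 × 2.87 = 401.8 N·m clockwise.
Net moment of the loads = 1385 N·m clockwise.
The upward force F acts at the right end, arm 3.98 m, giving F × 3.98 counterclockwise.
For rotational equilibrium, F × 3.98 = 1385, so F = 1385 / 3.98 = 348 N.

F ≈ 348 N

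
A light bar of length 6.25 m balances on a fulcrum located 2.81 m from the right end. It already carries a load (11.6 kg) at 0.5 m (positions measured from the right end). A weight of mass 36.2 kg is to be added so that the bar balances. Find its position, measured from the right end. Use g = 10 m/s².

x ≈ 3.55 m from the right end

Sum moments about the fulcrum (at 2.81 m from the right end) (the support reaction has zero arm there).
Load: 11.6 × 10 = 116 N down at 0.5 m → arm 2.31 m, τ = 116 × 2.31 = 268 N·m clockwise.
Net moment of existing loads = 268 N·m clockwise.
The weight weighs 36.2 × 10 = 362 N and must supply an equal counterclockwise moment, so its lever arm about the fulcrum is 268 / 362 = 0.74 m.
That puts it at 2.81 + 0.74 = 3.55 m from the right end.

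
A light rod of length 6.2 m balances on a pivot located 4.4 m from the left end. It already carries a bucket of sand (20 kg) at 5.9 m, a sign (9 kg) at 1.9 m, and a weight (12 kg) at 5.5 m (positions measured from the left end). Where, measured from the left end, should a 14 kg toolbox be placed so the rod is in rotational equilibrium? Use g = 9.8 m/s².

x ≈ 2.92 m from the left end

Take moments about the pivot (at 4.4 m from the left end).
Bucket of sand: 20 × 9.8 = 196 N down at 5.9 m → arm 1.5 m, τ = 196 × 1.5 = 294 N·m clockwise.
Sign: 9 × 9.8 = 88.2 N down at 1.9 m → arm 2.5 m, τ = 88.2 × 2.5 = 220.5 N·m counterclockwise.
Weight: 12 × 9.8 = 117.6 N down at 5.5 m → arm 1.1 m, τ = 117.6 × 1.1 = 129.4 N·m clockwise.
Net moment of existing loads = 202.9 N·m clockwise.
The toolbox weighs 14 × 9.8 = 137.2 N and must supply an equal counterclockwise moment, so its lever arm about the pivot is 202.9 / 137.2 = 1.48 m.
That puts it at 4.4 − 1.48 = 2.92 m from the left end.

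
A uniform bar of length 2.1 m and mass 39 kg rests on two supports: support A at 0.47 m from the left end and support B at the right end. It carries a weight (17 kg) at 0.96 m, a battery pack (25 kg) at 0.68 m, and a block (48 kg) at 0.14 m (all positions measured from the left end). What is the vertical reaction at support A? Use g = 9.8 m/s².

R_A ≈ 1140 N

About support B:
Beam weight: 39 × 9.8 = 382.2 N down at 1.05 m → arm 1.05 m, τ = 382.2 × 1.05 = 401.3 N·m counterclockwise.
Weight: 17 × 9.8 = 166.6 N down at 0.96 m → arm 1.14 m, τ = 166.6 × 1.14 = 189.9 N·m counterclockwise.
Battery pack: 25 × 9.8 = 245 N down at 0.68 m → arm 1.42 m, τ = 245 × 1.42 = 347.9 N·m counterclockwise.
Block: 48 × 9.8 = 470.4 N down at 0.14 m → arm 1.96 m, τ = 470.4 × 1.96 = 922 N·m counterclockwise.
Net load moment about support B = 1861 N·m counterclockwise.
Reaction R at support A is upward at 0.47 m, arm 1.63 m → moment R × 1.63 clockwise.
Balancing moments: R × 1.63 = 1861, giving R = 1140 N.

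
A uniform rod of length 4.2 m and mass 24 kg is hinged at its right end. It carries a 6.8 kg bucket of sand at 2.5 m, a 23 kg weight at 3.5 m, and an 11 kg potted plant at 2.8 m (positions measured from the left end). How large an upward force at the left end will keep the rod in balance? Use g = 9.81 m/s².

F ≈ 218 N

About the right end:
Beam weight: 24 × 9.81 = 235.4 N down at 2.1 m → arm 2.1 m, τ = 235.4 × 2.1 = 494.3 N·m counterclockwise.
Bucket of sand: 6.8 × 9.81 = 66.71 N down at 2.5 m → arm 1.7 m, τ = 66.71 × 1.7 = 113.4 N·m counterclockwise.
Weight: 23 × 9.81 = 225.6 N down at 3.5 m → arm 0.7 m, τ = 225.6 × 0.7 = 157.9 N·m counterclockwise.
Potted plant: 11 × 9.81 = 107.9 N down at 2.8 m → arm 1.4 m, τ = 107.9 × 1.4 = 151.1 N·m counterclockwise.
Net moment of the loads = 916.7 N·m counterclockwise.
The upward force F acts at the left end, arm 4.2 m, giving F × 4.2 clockwise.
Setting net torque to zero: F × 4.2 = 916.7 → F = 916.7 / 4.2 = 218 N.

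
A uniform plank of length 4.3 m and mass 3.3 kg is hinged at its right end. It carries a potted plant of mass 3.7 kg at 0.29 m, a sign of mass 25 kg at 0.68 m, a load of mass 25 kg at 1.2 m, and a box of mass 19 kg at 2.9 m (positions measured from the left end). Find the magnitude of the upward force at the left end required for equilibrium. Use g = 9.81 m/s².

Choose the right end as the axis so the unknown pivot reaction has zero arm there.
Beam weight: 3.3 × 9.81 = 32.37 N down at 2.15 m → arm 2.15 m, τ = 32.37 × 2.15 = 69.6 N·m counterclockwise.
Potted plant: 3.7 × 9.81 = 36.3 N down at 0.29 m → arm 4.01 m, τ = 36.3 × 4.01 = 145.6 N·m counterclockwise.
Sign: 25 × 9.81 = 245.2 N down at 0.68 m → arm 3.62 m, τ = 245.2 × 3.62 = 887.6 N·m counterclockwise.
Load: 25 × 9.81 = 245.2 N down at 1.2 m → arm 3.1 m, τ = 245.2 × 3.1 = 760.1 N·m counterclockwise.
Box: 19 × 9.81 = 186.4 N down at 2.9 m → arm 1.4 m, τ = 186.4 × 1.4 = 261 N·m counterclockwise.
Net moment of the loads = 2124 N·m counterclockwise.
The upward force F acts at the left end, arm 4.3 m, giving F × 4.3 clockwise.
Setting net torque to zero: F × 4.3 = 2124 → F = 2124 / 4.3 = 494 N.

F ≈ 494 N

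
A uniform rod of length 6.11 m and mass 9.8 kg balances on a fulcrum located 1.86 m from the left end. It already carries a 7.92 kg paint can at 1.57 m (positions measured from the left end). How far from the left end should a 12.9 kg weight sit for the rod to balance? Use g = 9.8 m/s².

x ≈ 1.13 m from the left end

Taking torques about the fulcrum (at 1.86 m from the left end):
Beam weight: 9.8 × 9.8 = 96.04 N down at 3.055 m → arm 1.195 m, τ = 96.04 × 1.195 = 114.8 N·m clockwise.
Paint can: 7.92 × 9.8 = 77.62 N down at 1.57 m → arm 0.29 m, τ = 77.62 × 0.29 = 22.51 N·m counterclockwise.
Net moment of existing loads = 92.29 N·m clockwise.
The weight weighs 12.9 × 9.8 = 126.4 N and must supply an equal counterclockwise moment, so its lever arm about the fulcrum is 92.29 / 126.4 = 0.73 m.
That puts it at 1.86 − 0.73 = 1.13 m from the left end.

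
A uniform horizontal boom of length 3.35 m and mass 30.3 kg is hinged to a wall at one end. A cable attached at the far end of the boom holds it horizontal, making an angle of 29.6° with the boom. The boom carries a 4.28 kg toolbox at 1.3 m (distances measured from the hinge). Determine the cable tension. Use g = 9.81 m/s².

Taking torques about the hinge:
Beam weight: 30.3 × 9.81 = 297.2 N down at 1.675 m → arm 1.675 m, τ = 297.2 × 1.675 = 497.8 N·m clockwise.
Toolbox: 4.28 × 9.81 = 41.99 N down at 1.3 m → arm 1.3 m, τ = 41.99 × 1.3 = 54.59 N·m clockwise.
Total clockwise load moment = 552.4 N·m.
The cable tension T acts at 3.35 m; only its component perpendicular to the boom, T sinθ, produces torque. sin 29.6° = 0.4939.
For rotational equilibrium, T × 3.35 × 0.4939 = 552.4, so T = 552.4 / 1.655 = 334 N.

T ≈ 334 N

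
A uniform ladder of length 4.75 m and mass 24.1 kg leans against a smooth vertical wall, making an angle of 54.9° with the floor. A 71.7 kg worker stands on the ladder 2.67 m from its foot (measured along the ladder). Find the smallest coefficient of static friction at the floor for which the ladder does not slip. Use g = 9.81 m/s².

μ_min ≈ 0.384

About the foot of the ladder:
Ladder weight 24.1×9.81 = 236.4 N acts at 2.375 m along the ladder; its horizontal arm is 2.375·cos54.9° = 1.366 m → τ = 322.9 N·m clockwise.
Worker: 71.7×9.81 = 703.4 N at 2.67 m → arm 1.535 m → τ = 1080 N·m clockwise.
Wall normal N acts horizontally at the top; its moment arm is the height L sinθ = 4.75·sin54.9° = 3.886 m, counterclockwise.
Balancing moments: N × 3.886 = 1403, giving N = 361 N.
ΣFx = 0 ⇒ f = N_wall = 361 N. ΣFy = 0 ⇒ N_floor = 939.8 N.
μ_min = f / N_floor = 361 / 939.8 = 0.384.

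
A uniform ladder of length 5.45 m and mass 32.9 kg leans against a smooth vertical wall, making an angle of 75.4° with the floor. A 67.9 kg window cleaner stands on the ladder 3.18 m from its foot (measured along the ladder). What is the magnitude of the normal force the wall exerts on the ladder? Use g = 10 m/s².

N_wall ≈ 146 N

Take moments about the foot of the ladder.
Ladder weight 32.9×10 = 329 N acts at 2.725 m along the ladder; its horizontal arm is 2.725·cos75.4° = 0.6869 m → τ = 226 N·m clockwise.
Window cleaner: 67.9×10 = 679 N at 3.18 m → arm 0.8016 m → τ = 544.3 N·m clockwise.
Wall normal N acts horizontally at the top; its moment arm is the height L sinθ = 5.45·sin75.4° = 5.274 m, counterclockwise.
Στ = 0 ⇒ N × 5.274 = 770.3 ⇒ N = 146 N.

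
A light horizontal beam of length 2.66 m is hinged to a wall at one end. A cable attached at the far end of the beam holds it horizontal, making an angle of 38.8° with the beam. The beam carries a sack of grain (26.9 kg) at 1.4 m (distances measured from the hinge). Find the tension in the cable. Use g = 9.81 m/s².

T ≈ 222 N

Sum moments about the hinge (the unknown hinge reaction has zero arm there).
Sack of grain: 26.9 × 9.81 = 263.9 N down at 1.4 m → arm 1.4 m, τ = 263.9 × 1.4 = 369.5 N·m clockwise.
Total clockwise load moment = 369.5 N·m.
The cable tension T acts at 2.66 m; only its component perpendicular to the beam, T sinθ, produces torque. sin 38.8° = 0.6266.
For rotational equilibrium, T × 2.66 × 0.6266 = 369.5, so T = 369.5 / 1.667 = 222 N.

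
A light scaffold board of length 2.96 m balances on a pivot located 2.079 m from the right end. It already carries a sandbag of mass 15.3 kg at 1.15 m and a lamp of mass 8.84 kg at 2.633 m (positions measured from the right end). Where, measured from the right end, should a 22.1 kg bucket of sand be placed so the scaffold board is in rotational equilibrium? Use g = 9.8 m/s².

x ≈ 2.5 m from the right end

Sum moments about the pivot (at 2.079 m from the right end) (the support reaction has zero arm there).
Sandbag: 15.3 × 9.8 = 149.9 N down at 1.15 m → arm 0.929 m, τ = 149.9 × 0.929 = 139.3 N·m clockwise.
Lamp: 8.84 × 9.8 = 86.63 N down at 2.633 m → arm 0.554 m, τ = 86.63 × 0.554 = 47.99 N·m counterclockwise.
Net moment of existing loads = 91.31 N·m clockwise.
The bucket of sand weighs 22.1 × 9.8 = 216.6 N and must supply an equal counterclockwise moment, so its lever arm about the pivot is 91.31 / 216.6 = 0.422 m.
That puts it at 2.079 + 0.422 = 2.5 m from the right end.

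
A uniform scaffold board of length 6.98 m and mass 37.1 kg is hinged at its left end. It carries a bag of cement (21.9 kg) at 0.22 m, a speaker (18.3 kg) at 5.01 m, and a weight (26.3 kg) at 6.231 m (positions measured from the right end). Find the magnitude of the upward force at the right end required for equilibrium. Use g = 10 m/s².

Taking torques about the left end:
Beam weight: 37.1 × 10 = 371 N down at 3.49 m → arm 3.49 m, τ = 371 × 3.49 = 1295 N·m clockwise.
Bag of cement: 21.9 × 10 = 219 N down at 0.22 m → arm 6.76 m, τ = 219 × 6.76 = 1480 N·m clockwise.
Speaker: 18.3 × 10 = 183 N down at 5.01 m → arm 1.97 m, τ = 183 × 1.97 = 360.5 N·m clockwise.
Weight: 26.3 × 10 = 263 N down at 6.231 m → arm 0.749 m, τ = 263 × 0.749 = 197 N·m clockwise.
Net moment of the loads = 3332 N·m clockwise.
The upward force F acts at the right end, arm 6.98 m, giving F × 6.98 counterclockwise.
Στ = 0 ⇒ F × 6.98 = 3332 ⇒ F = 3332 / 6.98 = 477 N.

F ≈ 477 N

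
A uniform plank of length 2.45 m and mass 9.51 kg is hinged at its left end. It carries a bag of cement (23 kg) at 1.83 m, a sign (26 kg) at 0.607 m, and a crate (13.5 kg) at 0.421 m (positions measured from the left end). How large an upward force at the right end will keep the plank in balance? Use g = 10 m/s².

F ≈ 307 N

Choose the left end as the axis so the unknown pivot reaction has zero arm there.
Beam weight: 9.51 × 10 = 95.1 N down at 1.225 m → arm 1.225 m, τ = 95.1 × 1.225 = 116.5 N·m clockwise.
Bag of cement: 23 × 10 = 230 N down at 1.83 m → arm 1.83 m, τ = 230 × 1.83 = 420.9 N·m clockwise.
Sign: 26 × 10 = 260 N down at 0.607 m → arm 0.607 m, τ = 260 × 0.607 = 157.8 N·m clockwise.
Crate: 13.5 × 10 = 135 N down at 0.421 m → arm 0.421 m, τ = 135 × 0.421 = 56.84 N·m clockwise.
Net moment of the loads = 752 N·m clockwise.
The upward force F acts at the right end, arm 2.45 m, giving F × 2.45 counterclockwise.
Setting net torque to zero: F × 2.45 = 752 → F = 752 / 2.45 = 307 N.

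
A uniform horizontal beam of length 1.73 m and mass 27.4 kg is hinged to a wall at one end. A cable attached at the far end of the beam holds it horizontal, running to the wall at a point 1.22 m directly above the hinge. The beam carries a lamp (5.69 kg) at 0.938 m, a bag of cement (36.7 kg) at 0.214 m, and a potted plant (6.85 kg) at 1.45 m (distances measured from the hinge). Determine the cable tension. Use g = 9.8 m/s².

About the hinge:
Beam weight: 27.4 × 9.8 = 268.5 N down at 0.865 m → arm 0.865 m, τ = 268.5 × 0.865 = 232.3 N·m clockwise.
Lamp: 5.69 × 9.8 = 55.76 N down at 0.938 m → arm 0.938 m, τ = 55.76 × 0.938 = 52.3 N·m clockwise.
Bag of cement: 36.7 × 9.8 = 359.7 N down at 0.214 m → arm 0.214 m, τ = 359.7 × 0.214 = 76.98 N·m clockwise.
Potted plant: 6.85 × 9.8 = 67.13 N down at 1.45 m → arm 1.45 m, τ = 67.13 × 1.45 = 97.34 N·m clockwise.
Total clockwise load moment = 458.9 N·m.
The cable tension T acts at 1.73 m; only its component perpendicular to the beam, T sinθ, produces torque. sinθ = h/√(h²+d²) = 1.22/√(1.22²+1.73²) = 0.5763.
Balancing moments: T × 1.73 × 0.5763 = 458.9, giving T = 458.9 / 0.997 = 460 N.

T ≈ 460 N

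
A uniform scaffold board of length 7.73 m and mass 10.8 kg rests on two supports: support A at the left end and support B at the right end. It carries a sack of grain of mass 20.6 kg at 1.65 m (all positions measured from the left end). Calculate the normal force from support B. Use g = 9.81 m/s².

About support A:
Beam weight: 10.8 × 9.81 = 105.9 N down at 3.865 m → arm 3.865 m, τ = 105.9 × 3.865 = 409.3 N·m clockwise.
Sack of grain: 20.6 × 9.81 = 202.1 N down at 1.65 m → arm 1.65 m, τ = 202.1 × 1.65 = 333.5 N·m clockwise.
Net load moment about support A = 742.8 N·m clockwise.
Reaction R at support B is upward at 7.73 m, arm 7.73 m → moment R × 7.73 counterclockwise.
Στ = 0 ⇒ R × 7.73 = 742.8 ⇒ R = 96.1 N.

R_B ≈ 96.1 N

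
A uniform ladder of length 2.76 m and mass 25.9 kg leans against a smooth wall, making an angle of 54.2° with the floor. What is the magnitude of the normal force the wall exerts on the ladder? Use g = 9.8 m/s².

Choose the foot of the ladder as the axis so the floor normal and friction both act there and drop out.
Ladder weight 25.9×9.8 = 253.8 N acts at 1.38 m along the ladder; its horizontal arm is 1.38·cos54.2° = 0.8072 m → τ = 204.9 N·m clockwise.
Wall normal N acts horizontally at the top; its moment arm is the height L sinθ = 2.76·sin54.2° = 2.239 m, counterclockwise.
Balancing moments: N × 2.239 = 204.9, giving N = 91.5 N.

N_wall ≈ 91.5 N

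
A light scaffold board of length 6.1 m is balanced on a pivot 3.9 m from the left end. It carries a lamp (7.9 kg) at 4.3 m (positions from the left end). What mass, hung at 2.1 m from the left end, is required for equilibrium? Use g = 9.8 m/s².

About the pivot (at 3.9 m from the left end):
Lamp: 7.9 × 9.8 = 77.42 N down at 4.3 m → arm 0.4 m, τ = 77.42 × 0.4 = 30.97 N·m clockwise.
Net moment of known loads = 30.97 N·m clockwise.
An unknown mass m at 2.1 m has arm 1.8 m; its moment is m·g·1.8 counterclockwise.
For rotational equilibrium, m × 9.8 × 1.8 = 30.97, so m = 30.97 / (9.8 × 1.8) = 1.76 kg.

m ≈ 1.76 kg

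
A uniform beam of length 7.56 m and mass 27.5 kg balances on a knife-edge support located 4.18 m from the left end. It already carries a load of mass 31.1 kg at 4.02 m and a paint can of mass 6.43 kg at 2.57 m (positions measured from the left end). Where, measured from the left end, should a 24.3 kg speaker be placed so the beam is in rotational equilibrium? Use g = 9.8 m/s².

About the knife-edge support (at 4.18 m from the left end):
Beam weight: 27.5 × 9.8 = 269.5 N down at 3.78 m → arm 0.4 m, τ = 269.5 × 0.4 = 107.8 N·m counterclockwise.
Load: 31.1 × 9.8 = 304.8 N down at 4.02 m → arm 0.16 m, τ = 304.8 × 0.16 = 48.77 N·m counterclockwise.
Paint can: 6.43 × 9.8 = 63.01 N down at 2.57 m → arm 1.61 m, τ = 63.01 × 1.61 = 101.4 N·m counterclockwise.
Net moment of existing loads = 258 N·m counterclockwise.
The speaker weighs 24.3 × 9.8 = 238.1 N and must supply an equal clockwise moment, so its lever arm about the knife-edge support is 258 / 238.1 = 1.08 m.
That puts it at 4.18 + 1.08 = 5.26 m from the left end.

x ≈ 5.26 m from the left end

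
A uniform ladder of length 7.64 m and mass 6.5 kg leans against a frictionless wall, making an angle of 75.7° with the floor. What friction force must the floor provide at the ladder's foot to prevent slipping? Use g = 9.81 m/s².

f ≈ 8.13 N

Choose the foot of the ladder as the axis so the floor normal and friction both act there and drop out.
Ladder weight 6.5×9.81 = 63.77 N acts at 3.82 m along the ladder; its horizontal arm is 3.82·cos75.7° = 0.9435 m → τ = 60.17 N·m clockwise.
Wall normal N acts horizontally at the top; its moment arm is the height L sinθ = 7.64·sin75.7° = 7.403 m, counterclockwise.
Setting net torque to zero: N × 7.403 = 60.17 → N = 8.13 N.
ΣFx = 0: friction at the foot balances the wall's push, so f = N_wall = 8.13 N.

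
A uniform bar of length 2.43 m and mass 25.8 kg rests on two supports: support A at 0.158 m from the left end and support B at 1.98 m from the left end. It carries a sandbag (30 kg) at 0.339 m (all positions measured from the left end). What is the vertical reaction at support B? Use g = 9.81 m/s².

R_B ≈ 176 N

Taking torques about support A:
Beam weight: 25.8 × 9.81 = 253.1 N down at 1.215 m → arm 1.057 m, τ = 253.1 × 1.057 = 267.5 N·m clockwise.
Sandbag: 30 × 9.81 = 294.3 N down at 0.339 m → arm 0.181 m, τ = 294.3 × 0.181 = 53.27 N·m clockwise.
Net load moment about support A = 320.8 N·m clockwise.
Reaction R at support B is upward at 1.98 m, arm 1.822 m → moment R × 1.822 counterclockwise.
Balancing moments: R × 1.822 = 320.8, giving R = 176 N.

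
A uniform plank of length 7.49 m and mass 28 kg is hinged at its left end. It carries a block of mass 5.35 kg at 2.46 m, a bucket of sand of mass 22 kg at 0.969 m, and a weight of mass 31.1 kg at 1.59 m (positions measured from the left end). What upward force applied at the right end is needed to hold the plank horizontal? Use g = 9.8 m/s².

Take moments about the left end.
Beam weight: 28 × 9.8 = 274.4 N down at 3.745 m → arm 3.745 m, τ = 274.4 × 3.745 = 1028 N·m clockwise.
Block: 5.35 × 9.8 = 52.43 N down at 2.46 m → arm 2.46 m, τ = 52.43 × 2.46 = 129 N·m clockwise.
Bucket of sand: 22 × 9.8 = 215.6 N down at 0.969 m → arm 0.969 m, τ = 215.6 × 0.969 = 208.9 N·m clockwise.
Weight: 31.1 × 9.8 = 304.8 N down at 1.59 m → arm 1.59 m, τ = 304.8 × 1.59 = 484.6 N·m clockwise.
Net moment of the loads = 1850 N·m clockwise.
The upward force F acts at the right end, arm 7.49 m, giving F × 7.49 counterclockwise.
For rotational equilibrium, F × 7.49 = 1850, so F = 1850 / 7.49 = 247 N.

F ≈ 247 N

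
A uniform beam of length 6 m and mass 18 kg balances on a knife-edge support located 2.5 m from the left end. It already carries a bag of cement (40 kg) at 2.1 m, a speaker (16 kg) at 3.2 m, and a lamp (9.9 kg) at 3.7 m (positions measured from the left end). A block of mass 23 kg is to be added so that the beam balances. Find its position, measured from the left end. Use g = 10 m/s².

Taking torques about the knife-edge support (at 2.5 m from the left end):
Beam weight: 18 × 10 = 180 N down at 3 m → arm 0.5 m, τ = 180 × 0.5 = 90 N·m clockwise.
Bag of cement: 40 × 10 = 400 N down at 2.1 m → arm 0.4 m, τ = 400 × 0.4 = 160 N·m counterclockwise.
Speaker: 16 × 10 = 160 N down at 3.2 m → arm 0.7 m, τ = 160 × 0.7 = 112 N·m clockwise.
Lamp: 9.9 × 10 = 99 N down at 3.7 m → arm 1.2 m, τ = 99 × 1.2 = 118.8 N·m clockwise.
Net moment of existing loads = 160.8 N·m clockwise.
The block weighs 23 × 10 = 230 N and must supply an equal counterclockwise moment, so its lever arm about the knife-edge support is 160.8 / 230 = 0.699 m.
That puts it at 2.5 − 0.699 = 1.8 m from the left end.

x ≈ 1.8 m from the left end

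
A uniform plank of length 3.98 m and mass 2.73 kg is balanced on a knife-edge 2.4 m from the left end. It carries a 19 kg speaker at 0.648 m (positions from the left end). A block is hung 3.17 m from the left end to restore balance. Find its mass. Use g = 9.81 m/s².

m ≈ 44.7 kg

Sum moments about the knife-edge (at 2.4 m from the left end) (the support reaction has zero arm there).
Beam weight: 2.73 × 9.81 = 26.78 N down at 1.99 m → arm 0.41 m, τ = 26.78 × 0.41 = 10.98 N·m counterclockwise.
Speaker: 19 × 9.81 = 186.4 N down at 0.648 m → arm 1.752 m, τ = 186.4 × 1.752 = 326.6 N·m counterclockwise.
Net moment of known loads = 337.6 N·m counterclockwise.
An unknown mass m at 3.17 m has arm 0.77 m; its moment is m·g·0.77 clockwise.
For rotational equilibrium, m × 9.81 × 0.77 = 337.6, so m = 337.6 / (9.81 × 0.77) = 44.7 kg.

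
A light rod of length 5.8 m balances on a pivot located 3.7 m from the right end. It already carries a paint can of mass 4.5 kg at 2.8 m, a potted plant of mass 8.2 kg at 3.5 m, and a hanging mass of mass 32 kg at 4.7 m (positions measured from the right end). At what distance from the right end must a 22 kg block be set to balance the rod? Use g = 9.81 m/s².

x ≈ 2.5 m from the right end

Sum moments about the pivot (at 3.7 m from the right end) (the support reaction has zero arm there).
Paint can: 4.5 × 9.81 = 44.15 N down at 2.8 m → arm 0.9 m, τ = 44.15 × 0.9 = 39.73 N·m clockwise.
Potted plant: 8.2 × 9.81 = 80.44 N down at 3.5 m → arm 0.2 m, τ = 80.44 × 0.2 = 16.09 N·m clockwise.
Hanging mass: 32 × 9.81 = 313.9 N down at 4.7 m → arm 1 m, τ = 313.9 × 1 = 313.9 N·m counterclockwise.
Net moment of existing loads = 258.1 N·m counterclockwise.
The block weighs 22 × 9.81 = 215.8 N and must supply an equal clockwise moment, so its lever arm about the pivot is 258.1 / 215.8 = 1.2 m.
That puts it at 3.7 − 1.2 = 2.5 m from the right end.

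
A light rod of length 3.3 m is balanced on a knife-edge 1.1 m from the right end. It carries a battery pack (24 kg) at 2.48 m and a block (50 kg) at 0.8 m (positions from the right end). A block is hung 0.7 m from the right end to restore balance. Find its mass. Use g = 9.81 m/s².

m ≈ 45.3 kg

About the knife-edge (at 1.1 m from the right end):
Battery pack: 24 × 9.81 = 235.4 N down at 2.48 m → arm 1.38 m, τ = 235.4 × 1.38 = 324.9 N·m counterclockwise.
Block: 50 × 9.81 = 490.5 N down at 0.8 m → arm 0.3 m, τ = 490.5 × 0.3 = 147.2 N·m clockwise.
Net moment of known loads = 177.7 N·m counterclockwise.
An unknown mass m at 0.7 m has arm 0.4 m; its moment is m·g·0.4 clockwise.
For rotational equilibrium, m × 9.81 × 0.4 = 177.7, so m = 177.7 / (9.81 × 0.4) = 45.3 kg.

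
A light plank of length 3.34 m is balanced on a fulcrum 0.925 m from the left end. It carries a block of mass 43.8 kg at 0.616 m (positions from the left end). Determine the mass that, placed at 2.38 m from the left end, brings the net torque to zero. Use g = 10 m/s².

Sum moments about the fulcrum (at 0.925 m from the left end) (the support reaction has zero arm there).
Block: 43.8 × 10 = 438 N down at 0.616 m → arm 0.309 m, τ = 438 × 0.309 = 135.3 N·m counterclockwise.
Net moment of known loads = 135.3 N·m counterclockwise.
An unknown mass m at 2.38 m has arm 1.455 m; its moment is m·g·1.455 clockwise.
For rotational equilibrium, m × 10 × 1.455 = 135.3, so m = 135.3 / (10 × 1.455) = 9.3 kg.

m ≈ 9.3 kg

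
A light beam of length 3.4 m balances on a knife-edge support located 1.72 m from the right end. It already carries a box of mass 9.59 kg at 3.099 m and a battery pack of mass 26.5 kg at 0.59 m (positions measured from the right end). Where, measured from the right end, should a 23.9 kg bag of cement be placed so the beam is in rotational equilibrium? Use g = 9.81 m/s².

About the knife-edge support (at 1.72 m from the right end):
Box: 9.59 × 9.81 = 94.08 N down at 3.099 m → arm 1.379 m, τ = 94.08 × 1.379 = 129.7 N·m counterclockwise.
Battery pack: 26.5 × 9.81 = 260 N down at 0.59 m → arm 1.13 m, τ = 260 × 1.13 = 293.8 N·m clockwise.
Net moment of existing loads = 164.1 N·m clockwise.
The bag of cement weighs 23.9 × 9.81 = 234.5 N and must supply an equal counterclockwise moment, so its lever arm about the knife-edge support is 164.1 / 234.5 = 0.7 m.
That puts it at 1.72 + 0.7 = 2.42 m from the right end.

x ≈ 2.42 m from the right end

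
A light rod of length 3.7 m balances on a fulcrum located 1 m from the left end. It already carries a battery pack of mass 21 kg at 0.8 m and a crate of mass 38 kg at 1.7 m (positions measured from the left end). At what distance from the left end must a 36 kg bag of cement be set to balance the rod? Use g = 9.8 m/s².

Sum moments about the fulcrum (at 1 m from the left end) (the support reaction has zero arm there).
Battery pack: 21 × 9.8 = 205.8 N down at 0.8 m → arm 0.2 m, τ = 205.8 × 0.2 = 41.16 N·m counterclockwise.
Crate: 38 × 9.8 = 372.4 N down at 1.7 m → arm 0.7 m, τ = 372.4 × 0.7 = 260.7 N·m clockwise.
Net moment of existing loads = 219.5 N·m clockwise.
The bag of cement weighs 36 × 9.8 = 352.8 N and must supply an equal counterclockwise moment, so its lever arm about the fulcrum is 219.5 / 352.8 = 0.622 m.
That puts it at 1 − 0.622 = 0.378 m from the left end.

x ≈ 0.378 m from the left end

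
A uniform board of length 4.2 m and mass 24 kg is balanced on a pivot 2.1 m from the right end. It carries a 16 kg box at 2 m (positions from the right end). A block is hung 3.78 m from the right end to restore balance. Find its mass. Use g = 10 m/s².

Taking torques about the pivot (at 2.1 m from the right end):
Beam weight: acts at the pivot, moment arm 0 → no torque.
Box: 16 × 10 = 160 N down at 2 m → arm 0.1 m, τ = 160 × 0.1 = 16 N·m clockwise.
Net moment of known loads = 16 N·m clockwise.
An unknown mass m at 3.78 m has arm 1.68 m; its moment is m·g·1.68 counterclockwise.
Balancing moments: m × 10 × 1.68 = 16, giving m = 16 / (10 × 1.68) = 0.952 kg.

m ≈ 0.952 kg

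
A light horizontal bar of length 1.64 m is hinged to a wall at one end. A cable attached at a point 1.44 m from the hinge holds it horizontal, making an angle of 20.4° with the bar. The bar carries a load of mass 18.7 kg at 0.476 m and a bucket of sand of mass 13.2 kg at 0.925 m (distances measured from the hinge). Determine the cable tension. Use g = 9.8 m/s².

Sum moments about the hinge (the unknown hinge reaction has zero arm there).
Load: 18.7 × 9.8 = 183.3 N down at 0.476 m → arm 0.476 m, τ = 183.3 × 0.476 = 87.25 N·m clockwise.
Bucket of sand: 13.2 × 9.8 = 129.4 N down at 0.925 m → arm 0.925 m, τ = 129.4 × 0.925 = 119.7 N·m clockwise.
Total clockwise load moment = 206.9 N·m.
The cable tension T acts at 1.44 m; only its component perpendicular to the bar, T sinθ, produces torque. sin 20.4° = 0.3486.
Setting net torque to zero: T × 1.44 × 0.3486 = 206.9 → T = 206.9 / 0.502 = 412 N.

T ≈ 412 N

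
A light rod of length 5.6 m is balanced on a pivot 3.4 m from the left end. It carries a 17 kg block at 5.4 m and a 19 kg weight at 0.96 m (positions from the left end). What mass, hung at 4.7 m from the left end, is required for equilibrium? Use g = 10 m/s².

Sum moments about the pivot (at 3.4 m from the left end) (the support reaction has zero arm there).
Block: 17 × 10 = 170 N down at 5.4 m → arm 2 m, τ = 170 × 2 = 340 N·m clockwise.
Weight: 19 × 10 = 190 N down at 0.96 m → arm 2.44 m, τ = 190 × 2.44 = 463.6 N·m counterclockwise.
Net moment of known loads = 123.6 N·m counterclockwise.
An unknown mass m at 4.7 m has arm 1.3 m; its moment is m·g·1.3 clockwise.
For rotational equilibrium, m × 10 × 1.3 = 123.6, so m = 123.6 / (10 × 1.3) = 9.51 kg.

m ≈ 9.51 kg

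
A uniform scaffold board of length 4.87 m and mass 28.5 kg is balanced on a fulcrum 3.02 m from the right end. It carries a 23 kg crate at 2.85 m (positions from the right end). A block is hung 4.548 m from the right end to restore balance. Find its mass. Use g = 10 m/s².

Choose the fulcrum (at 3.02 m from the right end) as the axis so the support reaction has zero arm there.
Beam weight: 28.5 × 10 = 285 N down at 2.435 m → arm 0.585 m, τ = 285 × 0.585 = 166.7 N·m clockwise.
Crate: 23 × 10 = 230 N down at 2.85 m → arm 0.17 m, τ = 230 × 0.17 = 39.1 N·m clockwise.
Net moment of known loads = 205.8 N·m clockwise.
An unknown mass m at 4.548 m has arm 1.528 m; its moment is m·g·1.528 counterclockwise.
Balancing moments: m × 10 × 1.528 = 205.8, giving m = 205.8 / (10 × 1.528) = 13.5 kg.

m ≈ 13.5 kg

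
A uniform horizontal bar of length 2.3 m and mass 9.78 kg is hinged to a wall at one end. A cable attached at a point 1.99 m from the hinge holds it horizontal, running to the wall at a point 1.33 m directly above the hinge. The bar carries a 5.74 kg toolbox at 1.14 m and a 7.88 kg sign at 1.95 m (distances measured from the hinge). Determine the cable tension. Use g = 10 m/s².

T ≈ 300 N

Take moments about the hinge.
Beam weight: 9.78 × 10 = 97.8 N down at 1.15 m → arm 1.15 m, τ = 97.8 × 1.15 = 112.5 N·m clockwise.
Toolbox: 5.74 × 10 = 57.4 N down at 1.14 m → arm 1.14 m, τ = 57.4 × 1.14 = 65.44 N·m clockwise.
Sign: 7.88 × 10 = 78.8 N down at 1.95 m → arm 1.95 m, τ = 78.8 × 1.95 = 153.7 N·m clockwise.
Total clockwise load moment = 331.6 N·m.
The cable tension T acts at 1.99 m; only its component perpendicular to the bar, T sinθ, produces torque. sinθ = h/√(h²+d²) = 1.33/√(1.33²+1.99²) = 0.5557.
For rotational equilibrium, T × 1.99 × 0.5557 = 331.6, so T = 331.6 / 1.106 = 300 N.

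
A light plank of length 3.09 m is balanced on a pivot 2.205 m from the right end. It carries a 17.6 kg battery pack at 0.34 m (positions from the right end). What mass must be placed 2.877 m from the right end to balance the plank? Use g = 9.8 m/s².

m ≈ 48.8 kg

Take moments about the pivot (at 2.205 m from the right end).
Battery pack: 17.6 × 9.8 = 172.5 N down at 0.34 m → arm 1.865 m, τ = 172.5 × 1.865 = 321.7 N·m clockwise.
Net moment of known loads = 321.7 N·m clockwise.
An unknown mass m at 2.877 m has arm 0.672 m; its moment is m·g·0.672 counterclockwise.
Setting net torque to zero: m × 9.8 × 0.672 = 321.7 → m = 321.7 / (9.8 × 0.672) = 48.8 kg.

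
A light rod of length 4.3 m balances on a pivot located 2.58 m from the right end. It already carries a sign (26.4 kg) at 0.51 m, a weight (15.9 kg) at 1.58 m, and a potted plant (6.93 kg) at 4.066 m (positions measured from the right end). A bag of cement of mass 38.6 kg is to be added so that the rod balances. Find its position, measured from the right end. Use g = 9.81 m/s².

About the pivot (at 2.58 m from the right end):
Sign: 26.4 × 9.81 = 259 N down at 0.51 m → arm 2.07 m, τ = 259 × 2.07 = 536.1 N·m clockwise.
Weight: 15.9 × 9.81 = 156 N down at 1.58 m → arm 1 m, τ = 156 × 1 = 156 N·m clockwise.
Potted plant: 6.93 × 9.81 = 67.98 N down at 4.066 m → arm 1.486 m, τ = 67.98 × 1.486 = 101 N·m counterclockwise.
Net moment of existing loads = 591.1 N·m clockwise.
The bag of cement weighs 38.6 × 9.81 = 378.7 N and must supply an equal counterclockwise moment, so its lever arm about the pivot is 591.1 / 378.7 = 1.56 m.
That puts it at 2.58 + 1.56 = 4.14 m from the right end.

x ≈ 4.14 m from the right end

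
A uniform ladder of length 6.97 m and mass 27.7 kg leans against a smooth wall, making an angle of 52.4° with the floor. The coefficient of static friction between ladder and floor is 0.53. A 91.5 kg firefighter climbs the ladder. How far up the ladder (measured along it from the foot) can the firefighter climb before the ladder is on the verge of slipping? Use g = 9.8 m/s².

d ≈ 5.19 m

Sum moments about the foot of the ladder (the floor normal and friction both act there and drop out).
Ladder weight 27.7×9.8 = 271.5 N acts at 3.485 m along the ladder; its horizontal arm is 3.485·cos52.4° = 2.126 m → τ = 577.2 N·m clockwise.
Firefighter weight 91.5×9.8 = 896.7 N at distance d → arm d·cos52.4° → τ = 896.7·d·0.6101 clockwise.
Wall normal N at the top has arm L sinθ = 5.522 m counterclockwise, so Στ = 0 gives N·5.522 = 577.2 + 547.1·d.
ΣFy = 0 ⇒ N_floor = 1168 N, so the maximum friction is μ_s·N_floor = 0.53×1168 = 619 N. ΣFx = 0 ⇒ N_wall = f, so at the slipping point N = 619 N.
Substituting: 619×5.522 = 577.2 + 547.1·d ⇒ d = (3418 − 577.2) / 547.1 = 5.19 m.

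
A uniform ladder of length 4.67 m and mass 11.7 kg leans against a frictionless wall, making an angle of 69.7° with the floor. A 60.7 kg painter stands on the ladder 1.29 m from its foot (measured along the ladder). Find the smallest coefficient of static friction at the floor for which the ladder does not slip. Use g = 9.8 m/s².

μ_min ≈ 0.116

Sum moments about the foot of the ladder (the floor normal and friction both act there and drop out).
Ladder weight 11.7×9.8 = 114.7 N acts at 2.335 m along the ladder; its horizontal arm is 2.335·cos69.7° = 0.8101 m → τ = 92.92 N·m clockwise.
Painter: 60.7×9.8 = 594.9 N at 1.29 m → arm 0.4475 m → τ = 266.2 N·m clockwise.
Wall normal N acts horizontally at the top; its moment arm is the height L sinθ = 4.67·sin69.7° = 4.38 m, counterclockwise.
Στ = 0 ⇒ N × 4.38 = 359.1 ⇒ N = 81.99 N.
ΣFx = 0 ⇒ f = N_wall = 81.99 N. ΣFy = 0 ⇒ N_floor = 709.6 N.
μ_min = f / N_floor = 81.99 / 709.6 = 0.116.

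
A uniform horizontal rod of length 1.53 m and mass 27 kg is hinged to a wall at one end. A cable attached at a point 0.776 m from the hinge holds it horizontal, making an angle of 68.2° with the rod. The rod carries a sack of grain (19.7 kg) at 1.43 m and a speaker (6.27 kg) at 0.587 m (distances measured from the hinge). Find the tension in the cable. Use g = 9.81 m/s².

Sum moments about the hinge (the unknown hinge reaction has zero arm there).
Beam weight: 27 × 9.81 = 264.9 N down at 0.765 m → arm 0.765 m, τ = 264.9 × 0.765 = 202.6 N·m clockwise.
Sack of grain: 19.7 × 9.81 = 193.3 N down at 1.43 m → arm 1.43 m, τ = 193.3 × 1.43 = 276.4 N·m clockwise.
Speaker: 6.27 × 9.81 = 61.51 N down at 0.587 m → arm 0.587 m, τ = 61.51 × 0.587 = 36.11 N·m clockwise.
Total clockwise load moment = 515.1 N·m.
The cable tension T acts at 0.776 m; only its component perpendicular to the rod, T sinθ, produces torque. sin 68.2° = 0.9285.
For rotational equilibrium, T × 0.776 × 0.9285 = 515.1, so T = 515.1 / 0.7205 = 715 N.

T ≈ 715 N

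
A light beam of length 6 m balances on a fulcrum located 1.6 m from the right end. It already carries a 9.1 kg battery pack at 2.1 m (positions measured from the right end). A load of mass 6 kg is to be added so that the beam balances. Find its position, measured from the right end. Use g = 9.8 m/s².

x ≈ 0.842 m from the right end

About the fulcrum (at 1.6 m from the right end):
Battery pack: 9.1 × 9.8 = 89.18 N down at 2.1 m → arm 0.5 m, τ = 89.18 × 0.5 = 44.59 N·m counterclockwise.
Net moment of existing loads = 44.59 N·m counterclockwise.
The load weighs 6 × 9.8 = 58.8 N and must supply an equal clockwise moment, so its lever arm about the fulcrum is 44.59 / 58.8 = 0.758 m.
That puts it at 1.6 − 0.758 = 0.842 m from the right end.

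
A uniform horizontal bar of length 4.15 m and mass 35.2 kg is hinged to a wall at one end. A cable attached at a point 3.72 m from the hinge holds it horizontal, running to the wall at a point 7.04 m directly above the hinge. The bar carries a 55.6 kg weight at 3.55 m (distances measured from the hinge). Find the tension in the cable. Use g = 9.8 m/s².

Choose the hinge as the axis so the unknown hinge reaction has zero arm there.
Beam weight: 35.2 × 9.8 = 345 N down at 2.075 m → arm 2.075 m, τ = 345 × 2.075 = 715.9 N·m clockwise.
Weight: 55.6 × 9.8 = 544.9 N down at 3.55 m → arm 3.55 m, τ = 544.9 × 3.55 = 1934 N·m clockwise.
Total clockwise load moment = 2650 N·m.
The cable tension T acts at 3.72 m; only its component perpendicular to the bar, T sinθ, produces torque. sinθ = h/√(h²+d²) = 7.04/√(7.04²+3.72²) = 0.8842.
For rotational equilibrium, T × 3.72 × 0.8842 = 2650, so T = 2650 / 3.289 = 806 N.

T ≈ 806 N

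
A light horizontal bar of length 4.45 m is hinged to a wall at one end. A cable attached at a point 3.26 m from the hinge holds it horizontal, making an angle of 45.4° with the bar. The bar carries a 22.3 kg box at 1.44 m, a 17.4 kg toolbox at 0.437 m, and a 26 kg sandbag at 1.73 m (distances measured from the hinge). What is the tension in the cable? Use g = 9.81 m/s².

T ≈ 358 N

Choose the hinge as the axis so the unknown hinge reaction has zero arm there.
Box: 22.3 × 9.81 = 218.8 N down at 1.44 m → arm 1.44 m, τ = 218.8 × 1.44 = 315.1 N·m clockwise.
Toolbox: 17.4 × 9.81 = 170.7 N down at 0.437 m → arm 0.437 m, τ = 170.7 × 0.437 = 74.6 N·m clockwise.
Sandbag: 26 × 9.81 = 255.1 N down at 1.73 m → arm 1.73 m, τ = 255.1 × 1.73 = 441.3 N·m clockwise.
Total clockwise load moment = 831 N·m.
The cable tension T acts at 3.26 m; only its component perpendicular to the bar, T sinθ, produces torque. sin 45.4° = 0.712.
Balancing moments: T × 3.26 × 0.712 = 831, giving T = 831 / 2.321 = 358 N.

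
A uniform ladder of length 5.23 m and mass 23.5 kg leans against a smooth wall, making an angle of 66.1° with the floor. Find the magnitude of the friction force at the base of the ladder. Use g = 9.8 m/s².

Choose the foot of the ladder as the axis so the floor normal and friction both act there and drop out.
Ladder weight 23.5×9.8 = 230.3 N acts at 2.615 m along the ladder; its horizontal arm is 2.615·cos66.1° = 1.059 m → τ = 243.9 N·m clockwise.
Wall normal N acts horizontally at the top; its moment arm is the height L sinθ = 5.23·sin66.1° = 4.782 m, counterclockwise.
Setting net torque to zero: N × 4.782 = 243.9 → N = 51 N.
ΣFx = 0: friction at the foot balances the wall's push, so f = N_wall = 51 N.

f ≈ 51 N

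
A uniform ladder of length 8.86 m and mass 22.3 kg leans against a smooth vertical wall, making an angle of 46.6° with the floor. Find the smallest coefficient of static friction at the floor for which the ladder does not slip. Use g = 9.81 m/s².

μ_min ≈ 0.473

About the foot of the ladder:
Ladder weight 22.3×9.81 = 218.8 N acts at 4.43 m along the ladder; its horizontal arm is 4.43·cos46.6° = 3.044 m → τ = 666 N·m clockwise.
Wall normal N acts horizontally at the top; its moment arm is the height L sinθ = 8.86·sin46.6° = 6.437 m, counterclockwise.
Στ = 0 ⇒ N × 6.437 = 666 ⇒ N = 103.5 N.
ΣFx = 0 ⇒ f = N_wall = 103.5 N. ΣFy = 0 ⇒ N_floor = 218.8 N.
μ_min = f / N_floor = 103.5 / 218.8 = 0.473.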